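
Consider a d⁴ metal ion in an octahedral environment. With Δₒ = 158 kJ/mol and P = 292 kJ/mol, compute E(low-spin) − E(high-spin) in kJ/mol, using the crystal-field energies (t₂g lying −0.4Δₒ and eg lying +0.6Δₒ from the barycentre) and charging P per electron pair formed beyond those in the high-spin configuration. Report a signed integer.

High-spin d⁴ fills as t₂g³ eg¹ with CFSE 3(−0.4) + 1(+0.6) = -0.6Δₒ = -95 kJ/mol.
Low-spin: t₂g⁴ eg⁰, orbital CFSE = -1.6Δₒ = -253 kJ/mol; plus 1 excess pair × P = +292 kJ/mol; total 39 kJ/mol.
Thus E(LS) − E(HS) = 134 kJ/mol.

134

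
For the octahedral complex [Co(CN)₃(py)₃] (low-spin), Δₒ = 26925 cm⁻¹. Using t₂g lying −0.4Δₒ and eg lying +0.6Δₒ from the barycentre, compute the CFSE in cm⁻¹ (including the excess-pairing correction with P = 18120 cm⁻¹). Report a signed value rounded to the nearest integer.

Ligand charges: 3×(-1) from CN⁻ and 3×(+0) from py sum to -3; with overall charge +0, Co is +3.
Co sits in group 9; removing 3 electrons leaves Co³⁺ with 9 − 3 = 6 d electrons.
Electron filling gives t₂g⁶ eg⁰.
Orbital CFSE = 6(-0.4) + 0(0.6) = -2.4Δₒ = -2.4 × 26925 = -64620 cm⁻¹.
High-spin d⁶ would be t₂g⁴ eg² with 1 pair; low-spin has 3, so 2 excess pairs cost +2P = +36240 cm⁻¹.
Net CFSE = -64620 + 36240 = -28380 cm⁻¹.

-28380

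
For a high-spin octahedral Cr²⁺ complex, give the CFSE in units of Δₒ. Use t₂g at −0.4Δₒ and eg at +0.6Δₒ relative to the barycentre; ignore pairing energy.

Cr²⁺: group 6, so d-count = 6 − 2 = 4.
Configuration: t₂g³ eg¹.
CFSE = 3(-0.4Δₒ) + 1(0.6Δₒ) = -1.2Δₒ + 0.6Δₒ = -0.6Δₒ.

-0.6 Δₒ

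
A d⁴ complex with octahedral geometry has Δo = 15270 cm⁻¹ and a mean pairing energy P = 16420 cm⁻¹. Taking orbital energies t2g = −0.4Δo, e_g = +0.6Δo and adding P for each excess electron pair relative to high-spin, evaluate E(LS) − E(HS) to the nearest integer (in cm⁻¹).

High-spin: t2g^3 e_g^1, CFSE = -0.6Δo = -9162 cm⁻¹.
For low-spin the configuration is t2g^4 e_g^0: orbital energy -1.6 × 15270 = -24432 cm⁻¹, and 1 additional pair relative to high-spin adds 16420 cm⁻¹, giving -8012 cm⁻¹.
The difference is -8012 − (-9162) = 1150 cm⁻¹, so high-spin lies lower.

1150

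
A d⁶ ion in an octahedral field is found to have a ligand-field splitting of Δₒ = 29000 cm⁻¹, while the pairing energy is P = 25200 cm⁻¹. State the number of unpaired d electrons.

Since Δₒ = 29000 cm⁻¹ > P = 25200 cm⁻¹, the complex adopts the low-spin configuration.
Configuration: t₂g⁶ eg⁰.
Unpaired electrons: 0.

0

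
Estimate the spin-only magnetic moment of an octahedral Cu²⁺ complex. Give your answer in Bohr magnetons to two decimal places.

Cu is in group 11, so Cu²⁺ is d⁹ (11 − 2 = 9).
Configuration: t₂g⁶ eg³ → 1 unpaired electron.
μ(spin-only) = √[1(1+2)] = √3 ≈ 1.73 Bohr magnetons.

1.73 Bohr magnetons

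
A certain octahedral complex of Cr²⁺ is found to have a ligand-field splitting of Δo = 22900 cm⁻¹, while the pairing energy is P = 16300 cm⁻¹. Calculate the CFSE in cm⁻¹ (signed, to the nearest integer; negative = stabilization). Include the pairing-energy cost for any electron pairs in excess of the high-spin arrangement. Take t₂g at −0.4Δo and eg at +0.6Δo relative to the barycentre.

-20340

Group 6 minus oxidation state +2 gives a d⁴ configuration for Cr²⁺.
Since Δo = 22900 cm⁻¹ > P = 16300 cm⁻¹, the complex adopts the low-spin configuration.
Configuration: t₂g⁴ eg⁰.
Orbital CFSE = -1.6Δo = -1.6 × 22900 = -36640 cm⁻¹.
Excess pairs vs high-spin: 1 − 0 = 1; pairing cost = +16300 cm⁻¹.
Net CFSE = -36640 + 16300 = -20340 cm⁻¹.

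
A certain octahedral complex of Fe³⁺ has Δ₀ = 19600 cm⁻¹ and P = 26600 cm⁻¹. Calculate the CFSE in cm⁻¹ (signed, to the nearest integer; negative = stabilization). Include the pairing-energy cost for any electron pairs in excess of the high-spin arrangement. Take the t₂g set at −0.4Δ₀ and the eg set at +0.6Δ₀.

0

Fe sits in group 8; removing 3 electrons leaves Fe³⁺ with 8 − 3 = 5 d electrons.
Here Δ₀ < P (19600 < 26600), so the high-spin state is favoured.
That gives t₂g³ eg².
Orbital CFSE = 0.0Δ₀ = 0.0 × 19600 = 0 cm⁻¹.
High-spin has no excess pairs, so no pairing correction applies.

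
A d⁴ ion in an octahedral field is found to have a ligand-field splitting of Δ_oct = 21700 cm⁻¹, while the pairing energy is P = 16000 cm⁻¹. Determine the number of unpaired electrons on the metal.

2

Since Δ_oct = 21700 cm⁻¹ > P = 16000 cm⁻¹, the complex adopts the low-spin configuration.
That gives t2g^4 e_g^0.
Unpaired electrons: 2.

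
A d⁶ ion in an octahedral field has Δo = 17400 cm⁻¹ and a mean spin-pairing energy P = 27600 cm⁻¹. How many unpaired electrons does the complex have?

Here Δo < P (17400 < 27600), so the high-spin state is favoured.
That gives t₂g⁴ eg².
Unpaired electrons: 4.

4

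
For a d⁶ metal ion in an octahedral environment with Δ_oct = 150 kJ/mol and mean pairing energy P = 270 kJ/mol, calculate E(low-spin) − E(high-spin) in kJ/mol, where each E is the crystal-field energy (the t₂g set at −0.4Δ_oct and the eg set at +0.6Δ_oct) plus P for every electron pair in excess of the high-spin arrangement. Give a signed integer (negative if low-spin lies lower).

240

High-spin d⁶ fills as t₂g⁴ eg² with CFSE 4(−0.4) + 2(+0.6) = -0.4Δ_oct = -60 kJ/mol.
Low-spin: t₂g⁶ eg⁰, orbital CFSE = -2.4Δ_oct = -360 kJ/mol; plus 2 excess pairs × P = +540 kJ/mol; total 180 kJ/mol.
Thus E(LS) − E(HS) = 240 kJ/mol.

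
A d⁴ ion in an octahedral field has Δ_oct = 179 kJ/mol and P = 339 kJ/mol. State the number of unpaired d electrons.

4

Δ_oct < P, so pairing is avoided: the ground state is high-spin.
Filling d⁴ accordingly: t2g^3 e_g^1.
Unpaired electrons: 4.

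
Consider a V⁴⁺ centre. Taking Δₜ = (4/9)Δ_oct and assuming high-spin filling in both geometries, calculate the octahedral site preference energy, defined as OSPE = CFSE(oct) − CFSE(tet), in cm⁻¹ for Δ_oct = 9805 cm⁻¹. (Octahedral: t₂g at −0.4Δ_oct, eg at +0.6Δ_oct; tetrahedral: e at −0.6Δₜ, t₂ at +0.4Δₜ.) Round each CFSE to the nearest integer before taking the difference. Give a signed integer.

V sits in group 5; removing 4 electrons leaves V⁴⁺ with 5 − 4 = 1 d electrons.
Octahedral (high-spin): t₂g¹ eg⁰, CFSE = 1(−0.4) + 0(+0.6) = -0.4Δ_oct = -0.4 × 9805 = -3922 cm⁻¹.
Tetrahedral: e¹ t₂⁰, CFSE = 1(−0.6) + 0(+0.4) = -0.6Δₜ = -0.6 × (4/9) × 9805 = -2615 cm⁻¹.
Subtracting, OSPE = -3922 − (-2615) = -1307 cm⁻¹.

-1307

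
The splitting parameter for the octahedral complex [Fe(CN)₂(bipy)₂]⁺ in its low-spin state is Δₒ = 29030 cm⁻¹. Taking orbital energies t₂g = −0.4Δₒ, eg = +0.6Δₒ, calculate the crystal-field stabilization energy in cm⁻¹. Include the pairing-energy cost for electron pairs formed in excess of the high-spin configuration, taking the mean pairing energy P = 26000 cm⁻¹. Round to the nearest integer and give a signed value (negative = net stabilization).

-6060

Ligand charges: 2×(-1) from CN⁻ and 2×(+0) from bipy sum to -2; with overall charge +1, Fe is +3.
Group 8 minus oxidation state +3 gives a d⁵ configuration for Fe³⁺.
Electron filling gives t₂g⁵ eg⁰.
CFSE(orbital) = 5×(-0.4Δₒ) + 0×(0.6Δₒ) = -2.0Δₒ; with Δₒ = 29030 cm⁻¹ that is -58060 cm⁻¹.
High-spin d⁵ would be t₂g³ eg² with 0 pairs; low-spin has 2, so 2 excess pairs cost +2P = +52000 cm⁻¹.
Combining: -58060 + 52000 = -6060 cm⁻¹.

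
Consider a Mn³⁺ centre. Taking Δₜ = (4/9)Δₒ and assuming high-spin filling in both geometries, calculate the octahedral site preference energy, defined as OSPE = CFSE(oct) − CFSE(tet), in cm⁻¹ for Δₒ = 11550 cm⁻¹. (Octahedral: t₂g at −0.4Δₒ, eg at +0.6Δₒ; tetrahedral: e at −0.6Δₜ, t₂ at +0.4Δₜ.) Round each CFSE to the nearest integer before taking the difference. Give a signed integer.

Mn³⁺: group 7, so d-count = 7 − 3 = 4.
Octahedral (high-spin): t₂g³ eg¹, CFSE = 3(−0.4) + 1(+0.6) = -0.6Δₒ = -0.6 × 11550 = -6930 cm⁻¹.
Tetrahedral: e² t₂², CFSE = 2(−0.6) + 2(+0.4) = -0.4Δₜ = -0.4 × (4/9) × 11550 = -2053 cm⁻¹.
Subtracting, OSPE = -6930 − (-2053) = -4877 cm⁻¹.

-4877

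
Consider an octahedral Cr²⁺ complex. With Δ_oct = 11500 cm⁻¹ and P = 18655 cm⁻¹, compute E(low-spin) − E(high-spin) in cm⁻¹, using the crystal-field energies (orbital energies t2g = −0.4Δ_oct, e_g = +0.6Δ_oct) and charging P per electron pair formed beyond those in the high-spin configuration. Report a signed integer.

7155

Cr is in group 6, so Cr²⁺ is d⁴ (6 − 2 = 4).
High-spin: t2g^3 e_g^1, CFSE = -0.6Δ_oct = -6900 cm⁻¹.
For low-spin the configuration is t2g^4 e_g^0: orbital energy -1.6 × 11500 = -18400 cm⁻¹, and 1 additional pair relative to high-spin adds 18655 cm⁻¹, giving 255 cm⁻¹.
Thus E(LS) − E(HS) = 7155 cm⁻¹.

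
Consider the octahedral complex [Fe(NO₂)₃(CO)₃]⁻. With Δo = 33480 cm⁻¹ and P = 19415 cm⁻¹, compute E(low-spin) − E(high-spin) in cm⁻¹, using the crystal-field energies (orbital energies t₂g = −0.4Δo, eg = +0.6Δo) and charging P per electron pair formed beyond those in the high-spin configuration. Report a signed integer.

-28130

Ligand charges: 3×(-1) from NO₂⁻ and 3×(+0) from CO sum to -3; with overall charge -1, Fe is +2.
Group 8 minus oxidation state +2 gives a d⁶ configuration for Fe²⁺.
High-spin: t₂g⁴ eg², CFSE = -0.4Δo = -13392 cm⁻¹.
Low-spin: t₂g⁶ eg⁰, orbital CFSE = -2.4Δo = -80352 cm⁻¹; plus 2 excess pairs × P = +38830 cm⁻¹; total -41522 cm⁻¹.
Thus E(LS) − E(HS) = -28130 cm⁻¹.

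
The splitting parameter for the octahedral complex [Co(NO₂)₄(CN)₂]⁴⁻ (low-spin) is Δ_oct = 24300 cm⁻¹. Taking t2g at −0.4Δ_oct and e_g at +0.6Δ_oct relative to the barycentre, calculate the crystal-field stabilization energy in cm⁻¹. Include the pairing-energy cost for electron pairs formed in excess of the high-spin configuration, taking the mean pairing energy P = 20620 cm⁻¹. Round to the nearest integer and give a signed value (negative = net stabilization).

Ligand charges: 4×(-1) from NO₂⁻ and 2×(-1) from CN⁻ sum to -6; with overall charge -4, Co is +2.
Co²⁺: group 9, so d-count = 9 − 2 = 7.
Configuration: t2g^6 e_g^1.
The orbital stabilization is -1.8Δ_oct = -1.8 × 24300 = -43740 cm⁻¹.
High-spin d⁷ would be t2g^5 e_g^2 with 2 pairs; low-spin has 3, so 1 excess pair costs +1P = +20620 cm⁻¹.
Combining: -43740 + 20620 = -23120 cm⁻¹.

-23120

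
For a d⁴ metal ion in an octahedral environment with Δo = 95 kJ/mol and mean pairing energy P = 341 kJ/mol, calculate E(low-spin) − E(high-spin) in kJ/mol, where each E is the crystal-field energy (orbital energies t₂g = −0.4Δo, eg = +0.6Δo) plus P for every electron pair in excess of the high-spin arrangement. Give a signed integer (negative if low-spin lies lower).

High-spin: t₂g³ eg¹, CFSE = -0.6Δo = -57 kJ/mol.
For low-spin the configuration is t₂g⁴ eg⁰: orbital energy -1.6 × 95 = -152 kJ/mol, and 1 additional pair relative to high-spin adds 341 kJ/mol, giving 189 kJ/mol.
Thus E(LS) − E(HS) = 246 kJ/mol.

246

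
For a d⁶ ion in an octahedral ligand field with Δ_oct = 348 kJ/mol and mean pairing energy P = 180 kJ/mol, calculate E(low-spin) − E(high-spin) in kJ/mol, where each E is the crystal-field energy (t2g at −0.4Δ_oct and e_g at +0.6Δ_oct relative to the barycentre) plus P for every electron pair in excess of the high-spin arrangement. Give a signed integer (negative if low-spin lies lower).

In the high-spin limit (t2g^4 e_g^2) the orbital term is -0.4Δ_oct = -139 kJ/mol, with no excess pairing.
For low-spin the configuration is t2g^6 e_g^0: orbital energy -2.4 × 348 = -835 kJ/mol, and 2 additional pairs relative to high-spin add 360 kJ/mol, giving -475 kJ/mol.
Thus E(LS) − E(HS) = -336 kJ/mol.

-336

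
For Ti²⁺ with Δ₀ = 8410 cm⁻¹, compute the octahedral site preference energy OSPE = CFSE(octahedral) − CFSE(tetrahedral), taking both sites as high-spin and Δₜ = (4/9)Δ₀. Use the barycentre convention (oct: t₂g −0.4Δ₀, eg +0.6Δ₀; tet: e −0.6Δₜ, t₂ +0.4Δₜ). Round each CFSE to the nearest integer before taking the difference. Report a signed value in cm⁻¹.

-2243

Ti²⁺: group 4, so d-count = 4 − 2 = 2.
Octahedral high-spin t2g^2 e_g^0: CFSE = -0.8 × 8410 = -6728 cm⁻¹.
In a tetrahedral site the filling is e^2 t2^0: CFSE(tet) = -1.2Δₜ = -1.2 × (4/9)(8410) = -4485 cm⁻¹.
OSPE = CFSE(oct) − CFSE(tet) = -6728 − (-4485) = -2243 cm⁻¹.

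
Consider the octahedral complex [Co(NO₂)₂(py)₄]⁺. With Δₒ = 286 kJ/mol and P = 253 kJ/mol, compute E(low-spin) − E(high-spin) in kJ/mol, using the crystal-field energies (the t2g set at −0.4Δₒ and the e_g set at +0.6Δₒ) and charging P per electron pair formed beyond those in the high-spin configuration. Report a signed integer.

Ligand charges: 2×(-1) from NO₂⁻ and 4×(+0) from py sum to -2; with overall charge +1, Co is +3.
Group 9 minus oxidation state +3 gives a d⁶ configuration for Co³⁺.
High-spin: t2g^4 e_g^2, CFSE = -0.4Δₒ = -114 kJ/mol.
For low-spin the configuration is t2g^6 e_g^0: orbital energy -2.4 × 286 = -686 kJ/mol, and 2 additional pairs relative to high-spin add 506 kJ/mol, giving -180 kJ/mol.
The difference is -180 − (-114) = -66 kJ/mol, so low-spin lies lower.

-66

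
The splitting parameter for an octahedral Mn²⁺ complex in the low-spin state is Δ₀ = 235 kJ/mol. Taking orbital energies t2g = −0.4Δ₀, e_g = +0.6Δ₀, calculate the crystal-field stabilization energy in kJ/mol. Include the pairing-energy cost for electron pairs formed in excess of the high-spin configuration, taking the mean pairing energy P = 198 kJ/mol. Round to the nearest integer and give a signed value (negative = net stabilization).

Mn²⁺: group 7, so d-count = 7 − 2 = 5.
Configuration: t2g^5 e_g^0.
Orbital CFSE = 5(-0.4) + 0(0.6) = -2.0Δ₀ = -2.0 × 235 = -470 kJ/mol.
High-spin d⁵ would be t2g^3 e_g^2 with 0 pairs; low-spin has 2, so 2 excess pairs cost +2P = +396 kJ/mol.
Net CFSE = -470 + 396 = -74 kJ/mol.

-74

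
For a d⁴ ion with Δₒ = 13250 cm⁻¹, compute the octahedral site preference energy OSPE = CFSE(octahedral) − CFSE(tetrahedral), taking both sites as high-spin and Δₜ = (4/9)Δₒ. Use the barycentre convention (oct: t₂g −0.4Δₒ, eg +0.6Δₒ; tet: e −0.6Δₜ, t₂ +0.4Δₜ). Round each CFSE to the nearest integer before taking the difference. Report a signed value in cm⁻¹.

-5594

Octahedral high-spin t₂g³ eg¹: CFSE = -0.6 × 13250 = -7950 cm⁻¹.
In a tetrahedral site the filling is e² t₂²: CFSE(tet) = -0.4Δₜ = -0.4 × (4/9)(13250) = -2356 cm⁻¹.
OSPE = -7950 − (-2356) = -5594 cm⁻¹.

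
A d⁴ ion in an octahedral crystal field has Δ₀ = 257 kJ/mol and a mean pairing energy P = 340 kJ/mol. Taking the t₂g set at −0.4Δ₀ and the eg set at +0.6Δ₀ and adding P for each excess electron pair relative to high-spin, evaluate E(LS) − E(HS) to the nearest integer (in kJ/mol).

High-spin d⁴ fills as t₂g³ eg¹ with CFSE 3(−0.4) + 1(+0.6) = -0.6Δ₀ = -154 kJ/mol.
Low-spin: t₂g⁴ eg⁰, orbital CFSE = -1.6Δ₀ = -411 kJ/mol; plus 1 excess pair × P = +340 kJ/mol; total -71 kJ/mol.
E(LS) − E(HS) = -71 − (-154) = 83 kJ/mol.

83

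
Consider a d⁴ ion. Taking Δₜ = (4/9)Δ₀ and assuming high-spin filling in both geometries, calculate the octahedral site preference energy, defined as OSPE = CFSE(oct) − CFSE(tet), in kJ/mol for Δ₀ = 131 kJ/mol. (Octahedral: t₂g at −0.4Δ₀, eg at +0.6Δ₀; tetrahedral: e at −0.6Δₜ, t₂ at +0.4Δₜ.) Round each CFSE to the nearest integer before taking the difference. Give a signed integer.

In an octahedral site d⁴ (HS) is t2g^3 e_g^1, giving CFSE(oct) = -0.6Δ₀ = -79 kJ/mol.
Tetrahedral: e^2 t2^2, CFSE = 2(−0.6) + 2(+0.4) = -0.4Δₜ = -0.4 × (4/9) × 131 = -23 kJ/mol.
OSPE = CFSE(oct) − CFSE(tet) = -79 − (-23) = -56 kJ/mol.

-56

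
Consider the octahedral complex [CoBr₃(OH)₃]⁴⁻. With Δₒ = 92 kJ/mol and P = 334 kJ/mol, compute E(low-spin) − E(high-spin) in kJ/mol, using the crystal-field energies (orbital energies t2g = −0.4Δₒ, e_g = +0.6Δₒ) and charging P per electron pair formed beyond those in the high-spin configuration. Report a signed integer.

242

Ligand charges: 3×(-1) from Br⁻ and 3×(-1) from OH⁻ sum to -6; with overall charge -4, Co is +2.
Co is in group 9, so Co²⁺ is d⁷ (9 − 2 = 7).
High-spin d⁷ fills as t2g^5 e_g^2 with CFSE 5(−0.4) + 2(+0.6) = -0.8Δₒ = -74 kJ/mol.
For low-spin the configuration is t2g^6 e_g^1: orbital energy -1.8 × 92 = -166 kJ/mol, and 1 additional pair relative to high-spin adds 334 kJ/mol, giving 168 kJ/mol.
E(LS) − E(HS) = 168 − (-74) = 242 kJ/mol.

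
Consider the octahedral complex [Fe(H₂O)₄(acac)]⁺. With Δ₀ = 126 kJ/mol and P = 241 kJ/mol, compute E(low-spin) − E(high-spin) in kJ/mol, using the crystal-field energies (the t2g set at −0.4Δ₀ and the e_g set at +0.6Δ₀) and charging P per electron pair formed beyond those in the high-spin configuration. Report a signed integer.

230

Ligand charges: 4×(+0) from H₂O and 1×(-1) from acac⁻ sum to -1; with overall charge +1, Fe is +2.
Fe sits in group 8; removing 2 electrons leaves Fe²⁺ with 8 − 2 = 6 d electrons.
High-spin d⁶ fills as t2g^4 e_g^2 with CFSE 4(−0.4) + 2(+0.6) = -0.4Δ₀ = -50 kJ/mol.
Low-spin: t2g^6 e_g^0, orbital CFSE = -2.4Δ₀ = -302 kJ/mol; plus 2 excess pairs × P = +482 kJ/mol; total 180 kJ/mol.
The difference is 180 − (-50) = 230 kJ/mol, so high-spin lies lower.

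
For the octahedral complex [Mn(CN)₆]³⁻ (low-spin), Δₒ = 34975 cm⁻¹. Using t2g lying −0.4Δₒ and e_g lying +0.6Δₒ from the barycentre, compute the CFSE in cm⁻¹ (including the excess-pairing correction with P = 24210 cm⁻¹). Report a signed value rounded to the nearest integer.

Each CN⁻ contributes -1; 6 × (-1) = -6. With overall charge -3, Mn is in the +3 oxidation state.
Group 7 minus oxidation state +3 gives a d⁴ configuration for Mn³⁺.
Configuration: t2g^4 e_g^0.
The orbital stabilization is -1.6Δₒ = -1.6 × 34975 = -55960 cm⁻¹.
High-spin d⁴ would be t2g^3 e_g^1 with 0 pairs; low-spin has 1, so 1 excess pair costs +1P = +24210 cm⁻¹.
Net CFSE = -55960 + 24210 = -31750 cm⁻¹.

-31750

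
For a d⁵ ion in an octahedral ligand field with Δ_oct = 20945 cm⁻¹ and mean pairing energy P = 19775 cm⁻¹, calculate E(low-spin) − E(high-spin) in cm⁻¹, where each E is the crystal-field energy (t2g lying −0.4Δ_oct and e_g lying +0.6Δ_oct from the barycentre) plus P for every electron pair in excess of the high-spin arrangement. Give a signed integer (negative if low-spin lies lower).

High-spin d⁵ fills as t2g^3 e_g^2 with CFSE 3(−0.4) + 2(+0.6) = 0.0Δ_oct = 0 cm⁻¹.
Low-spin: t2g^5 e_g^0, orbital CFSE = -2.0Δ_oct = -41890 cm⁻¹; plus 2 excess pairs × P = +39550 cm⁻¹; total -2340 cm⁻¹.
E(LS) − E(HS) = -2340 − (0) = -2340 cm⁻¹.

-2340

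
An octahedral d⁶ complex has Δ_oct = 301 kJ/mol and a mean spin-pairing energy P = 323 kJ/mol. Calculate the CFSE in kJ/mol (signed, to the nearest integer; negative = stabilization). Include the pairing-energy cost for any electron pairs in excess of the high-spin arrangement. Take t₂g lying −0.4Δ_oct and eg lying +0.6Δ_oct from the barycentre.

-120

Since Δ_oct = 301 kJ/mol < P = 323 kJ/mol, the complex adopts the high-spin configuration.
Configuration: t₂g⁴ eg².
Orbital CFSE = -0.4Δ_oct = -0.4 × 301 = -120 kJ/mol.
High-spin has no excess pairs, so no pairing correction applies.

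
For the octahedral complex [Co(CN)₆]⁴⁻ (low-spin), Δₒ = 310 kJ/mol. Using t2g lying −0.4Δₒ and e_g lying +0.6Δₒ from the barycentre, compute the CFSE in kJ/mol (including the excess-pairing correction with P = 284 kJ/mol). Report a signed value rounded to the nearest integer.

Each CN⁻ contributes -1; 6 × (-1) = -6. With overall charge -4, Co is in the +2 oxidation state.
Group 9 minus oxidation state +2 gives a d⁷ configuration for Co²⁺.
Electron filling gives t2g^6 e_g^1.
The orbital stabilization is -1.8Δₒ = -1.8 × 310 = -558 kJ/mol.
Relative to high-spin t2g^5 e_g^2 (2 paired), the low-spin configuration has 1 additional pair, contributing +1 × 284 = +284 kJ/mol.
Overall CFSE = -558 + 284 = -274 kJ/mol.

-274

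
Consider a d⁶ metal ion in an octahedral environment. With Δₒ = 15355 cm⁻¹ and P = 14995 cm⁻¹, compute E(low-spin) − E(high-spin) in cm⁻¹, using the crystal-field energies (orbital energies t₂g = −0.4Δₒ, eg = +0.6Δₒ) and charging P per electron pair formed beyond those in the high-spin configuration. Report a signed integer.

High-spin: t₂g⁴ eg², CFSE = -0.4Δₒ = -6142 cm⁻¹.
Low-spin: t₂g⁶ eg⁰, orbital CFSE = -2.4Δₒ = -36852 cm⁻¹; plus 2 excess pairs × P = +29990 cm⁻¹; total -6862 cm⁻¹.
E(LS) − E(HS) = -6862 − (-6142) = -720 cm⁻¹.

-720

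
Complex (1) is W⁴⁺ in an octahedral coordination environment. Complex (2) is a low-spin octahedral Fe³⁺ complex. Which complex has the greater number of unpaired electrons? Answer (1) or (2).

(1): W⁴⁺: group 6, so d-count = 6 − 4 = 2; For octahedral d² the high- and low-spin configurations coincide; t₂g² eg⁰ → 2 unpaired.
(2): Fe³⁺: group 8, so d-count = 8 − 3 = 5; t2g^5 e_g^0 → 1 unpaired.
So (1) has more unpaired electrons.

(1)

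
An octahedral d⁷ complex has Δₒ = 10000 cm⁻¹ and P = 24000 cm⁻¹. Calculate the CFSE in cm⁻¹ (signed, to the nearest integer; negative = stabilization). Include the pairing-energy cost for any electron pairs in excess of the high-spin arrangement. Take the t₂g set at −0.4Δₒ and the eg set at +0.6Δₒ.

-8000

Here Δₒ < P (10000 < 24000), so the high-spin state is favoured.
Configuration: t₂g⁵ eg².
Orbital CFSE = -0.8Δₒ = -0.8 × 10000 = -8000 cm⁻¹.
High-spin has no excess pairs, so no pairing correction applies.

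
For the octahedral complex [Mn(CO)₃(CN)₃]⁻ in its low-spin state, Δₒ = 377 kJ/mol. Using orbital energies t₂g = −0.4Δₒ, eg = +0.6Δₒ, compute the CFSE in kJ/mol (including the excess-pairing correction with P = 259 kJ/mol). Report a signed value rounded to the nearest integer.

-236

Ligand charges: 3×(+0) from CO and 3×(-1) from CN⁻ sum to -3; with overall charge -1, Mn is +2.
Mn sits in group 7; removing 2 electrons leaves Mn²⁺ with 7 − 2 = 5 d electrons.
The d⁵ electrons fill as t₂g⁵ eg⁰.
Orbital CFSE = 5(-0.4) + 0(0.6) = -2.0Δₒ = -2.0 × 377 = -754 kJ/mol.
Pairing penalty: 2 pairs vs 0 in the high-spin reference → 2 extra × P = 518 kJ/mol.
Combining: -754 + 518 = -236 kJ/mol.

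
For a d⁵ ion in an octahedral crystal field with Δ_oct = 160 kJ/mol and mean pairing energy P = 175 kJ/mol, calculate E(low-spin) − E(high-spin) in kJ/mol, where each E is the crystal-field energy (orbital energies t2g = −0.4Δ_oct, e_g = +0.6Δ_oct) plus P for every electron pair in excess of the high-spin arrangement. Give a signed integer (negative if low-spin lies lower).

High-spin: t2g^3 e_g^2, CFSE = 0.0Δ_oct = 0 kJ/mol.
Low-spin: t2g^5 e_g^0, orbital CFSE = -2.0Δ_oct = -320 kJ/mol; plus 2 excess pairs × P = +350 kJ/mol; total 30 kJ/mol.
E(LS) − E(HS) = 30 − (0) = 30 kJ/mol.

30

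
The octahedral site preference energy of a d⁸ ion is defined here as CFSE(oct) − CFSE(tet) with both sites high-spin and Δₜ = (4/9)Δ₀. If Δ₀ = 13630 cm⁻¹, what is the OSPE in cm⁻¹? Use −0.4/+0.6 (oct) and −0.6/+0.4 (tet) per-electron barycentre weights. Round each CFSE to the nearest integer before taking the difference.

-11510

In an octahedral site d⁸ (HS) is t2g^6 e_g^2, giving CFSE(oct) = -1.2Δ₀ = -16356 cm⁻¹.
Tetrahedral: e^4 t2^4, CFSE = 4(−0.6) + 4(+0.4) = -0.8Δₜ = -0.8 × (4/9) × 13630 = -4846 cm⁻¹.
Subtracting, OSPE = -16356 − (-4846) = -11510 cm⁻¹.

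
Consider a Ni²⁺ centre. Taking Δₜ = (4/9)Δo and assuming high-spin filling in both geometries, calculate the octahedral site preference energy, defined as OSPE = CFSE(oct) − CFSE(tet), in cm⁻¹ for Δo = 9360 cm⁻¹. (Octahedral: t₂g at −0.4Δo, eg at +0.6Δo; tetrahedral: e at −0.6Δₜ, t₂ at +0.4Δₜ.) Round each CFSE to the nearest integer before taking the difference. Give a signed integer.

Ni²⁺: group 10, so d-count = 10 − 2 = 8.
Octahedral high-spin t2g^6 e_g^2: CFSE = -1.2 × 9360 = -11232 cm⁻¹.
Tetrahedral e^4 t2^4 gives -0.8Δₜ = -0.8 × (4/9) × 9360 = -3328 cm⁻¹.
Subtracting, OSPE = -11232 − (-3328) = -7904 cm⁻¹.

-7904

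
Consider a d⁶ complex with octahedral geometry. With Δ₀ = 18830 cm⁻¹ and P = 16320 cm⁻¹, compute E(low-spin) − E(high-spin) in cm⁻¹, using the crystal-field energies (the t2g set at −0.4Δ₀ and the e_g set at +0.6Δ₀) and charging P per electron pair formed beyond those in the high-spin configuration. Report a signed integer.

-5020

In the high-spin limit (t2g^4 e_g^2) the orbital term is -0.4Δ₀ = -7532 cm⁻¹, with no excess pairing.
For low-spin the configuration is t2g^6 e_g^0: orbital energy -2.4 × 18830 = -45192 cm⁻¹, and 2 additional pairs relative to high-spin add 32640 cm⁻¹, giving -12552 cm⁻¹.
Thus E(LS) − E(HS) = -5020 cm⁻¹.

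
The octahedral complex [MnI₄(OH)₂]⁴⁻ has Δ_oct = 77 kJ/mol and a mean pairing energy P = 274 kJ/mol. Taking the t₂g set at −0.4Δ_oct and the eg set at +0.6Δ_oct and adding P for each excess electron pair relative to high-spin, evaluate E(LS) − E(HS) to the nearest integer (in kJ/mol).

394

Ligand charges: 4×(-1) from I⁻ and 2×(-1) from OH⁻ sum to -6; with overall charge -4, Mn is +2.
Mn²⁺: group 7, so d-count = 7 − 2 = 5.
High-spin: t₂g³ eg², CFSE = 0.0Δ_oct = 0 kJ/mol.
For low-spin the configuration is t₂g⁵ eg⁰: orbital energy -2.0 × 77 = -154 kJ/mol, and 2 additional pairs relative to high-spin add 548 kJ/mol, giving 394 kJ/mol.
Thus E(LS) − E(HS) = 394 kJ/mol.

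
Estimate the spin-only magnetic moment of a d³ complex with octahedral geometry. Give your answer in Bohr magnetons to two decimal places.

For octahedral d³ the high- and low-spin configurations coincide.
Configuration: t2g^3 e_g^0 → 3 unpaired electrons.
μ(spin-only) = √[3(3+2)] = √15 ≈ 3.87 Bohr magnetons.

3.87 Bohr magnetons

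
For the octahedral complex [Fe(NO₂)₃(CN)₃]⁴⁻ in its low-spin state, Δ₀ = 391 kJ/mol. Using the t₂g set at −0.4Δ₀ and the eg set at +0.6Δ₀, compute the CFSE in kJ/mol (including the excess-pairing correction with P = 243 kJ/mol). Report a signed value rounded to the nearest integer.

-452

Ligand charges: 3×(-1) from NO₂⁻ and 3×(-1) from CN⁻ sum to -6; with overall charge -4, Fe is +2.
Fe²⁺: group 8, so d-count = 8 − 2 = 6.
Electron filling gives t₂g⁶ eg⁰.
The orbital stabilization is -2.4Δ₀ = -2.4 × 391 = -938 kJ/mol.
Relative to high-spin t₂g⁴ eg² (1 paired), the low-spin configuration has 2 additional pairs, contributing +2 × 243 = +486 kJ/mol.
Overall CFSE = -938 + 486 = -452 kJ/mol.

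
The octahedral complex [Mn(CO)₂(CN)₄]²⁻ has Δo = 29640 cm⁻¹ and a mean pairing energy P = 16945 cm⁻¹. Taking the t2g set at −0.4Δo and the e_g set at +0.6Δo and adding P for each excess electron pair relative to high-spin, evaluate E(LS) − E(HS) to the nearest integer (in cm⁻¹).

Ligand charges: 2×(+0) from CO and 4×(-1) from CN⁻ sum to -4; with overall charge -2, Mn is +2.
Mn²⁺: group 7, so d-count = 7 − 2 = 5.
In the high-spin limit (t2g^3 e_g^2) the orbital term is 0.0Δo = 0 cm⁻¹, with no excess pairing.
Low-spin t2g^5 e_g^0 gives -2.0Δo = -59280 cm⁻¹, but forming 2 extra pairs costs 2P = 33890 cm⁻¹, so E(LS) = -59280 + 33890 = -25390 cm⁻¹.
E(LS) − E(HS) = -25390 − (0) = -25390 cm⁻¹.

-25390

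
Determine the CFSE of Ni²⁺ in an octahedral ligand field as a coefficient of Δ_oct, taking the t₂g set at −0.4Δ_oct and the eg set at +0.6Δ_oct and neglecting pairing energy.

-1.2 Δ_oct

Group 10 minus oxidation state +2 gives a d⁸ configuration for Ni²⁺.
Configuration: t₂g⁶ eg².
CFSE = 6(-0.4Δ_oct) + 2(0.6Δ_oct) = -2.4Δ_oct + 1.2Δ_oct = -1.2Δ_oct.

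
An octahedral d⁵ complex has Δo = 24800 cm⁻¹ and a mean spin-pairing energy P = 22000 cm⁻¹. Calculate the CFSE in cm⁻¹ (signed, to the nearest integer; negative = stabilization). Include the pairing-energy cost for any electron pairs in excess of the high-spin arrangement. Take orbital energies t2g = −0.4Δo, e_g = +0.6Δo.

-5600

Δo > P, so pairing is preferred: the ground state is low-spin.
Filling d⁵ accordingly: t2g^5 e_g^0.
Orbital CFSE = -2.0Δo = -2.0 × 24800 = -49600 cm⁻¹.
Excess pairs vs high-spin: 2 − 0 = 2; pairing cost = +44000 cm⁻¹.
Net CFSE = -49600 + 44000 = -5600 cm⁻¹.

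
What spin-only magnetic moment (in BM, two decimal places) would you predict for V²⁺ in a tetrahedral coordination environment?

3.87 BM

V sits in group 5; removing 2 electrons leaves V²⁺ with 5 − 2 = 3 d electrons.
Tetrahedral splitting is small, so the complex is high-spin.
Configuration: e² t₂¹ → 3 unpaired electrons.
μ(spin-only) = √[3(3+2)] = √15 ≈ 3.87 BM.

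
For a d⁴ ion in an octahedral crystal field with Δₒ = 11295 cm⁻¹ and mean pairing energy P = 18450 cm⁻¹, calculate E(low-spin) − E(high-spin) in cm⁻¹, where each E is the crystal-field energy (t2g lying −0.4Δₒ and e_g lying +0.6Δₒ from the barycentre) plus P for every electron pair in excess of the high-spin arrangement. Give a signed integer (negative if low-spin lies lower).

7155

In the high-spin limit (t2g^3 e_g^1) the orbital term is -0.6Δₒ = -6777 cm⁻¹, with no excess pairing.
Low-spin: t2g^4 e_g^0, orbital CFSE = -1.6Δₒ = -18072 cm⁻¹; plus 1 excess pair × P = +18450 cm⁻¹; total 378 cm⁻¹.
Thus E(LS) − E(HS) = 7155 cm⁻¹.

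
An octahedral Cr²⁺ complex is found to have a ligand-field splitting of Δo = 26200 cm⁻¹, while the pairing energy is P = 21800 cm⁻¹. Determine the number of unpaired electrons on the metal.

2

Cr²⁺: group 6, so d-count = 6 − 2 = 4.
With Δo > P the complex is low-spin.
Configuration: t2g^4 e_g^0.
Unpaired electrons: 2.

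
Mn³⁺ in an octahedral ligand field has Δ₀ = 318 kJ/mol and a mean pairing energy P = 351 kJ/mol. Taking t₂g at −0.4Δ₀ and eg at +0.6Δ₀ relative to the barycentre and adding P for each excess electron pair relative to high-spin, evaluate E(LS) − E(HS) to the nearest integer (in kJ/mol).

33

Mn is in group 7, so Mn³⁺ is d⁴ (7 − 3 = 4).
High-spin d⁴ fills as t₂g³ eg¹ with CFSE 3(−0.4) + 1(+0.6) = -0.6Δ₀ = -191 kJ/mol.
Low-spin t₂g⁴ eg⁰ gives -1.6Δ₀ = -509 kJ/mol, but forming 1 extra pair costs 1P = 351 kJ/mol, so E(LS) = -509 + 351 = -158 kJ/mol.
E(LS) − E(HS) = -158 − (-191) = 33 kJ/mol.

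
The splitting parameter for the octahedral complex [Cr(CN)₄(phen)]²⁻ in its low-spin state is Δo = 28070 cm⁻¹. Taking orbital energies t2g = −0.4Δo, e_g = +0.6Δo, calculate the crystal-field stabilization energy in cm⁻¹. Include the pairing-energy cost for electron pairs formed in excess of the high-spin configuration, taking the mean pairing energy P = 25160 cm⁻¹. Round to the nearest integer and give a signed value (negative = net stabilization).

Ligand charges: 4×(-1) from CN⁻ and 1×(+0) from phen sum to -4; with overall charge -2, Cr is +2.
Group 6 minus oxidation state +2 gives a d⁴ configuration for Cr²⁺.
Configuration: t2g^4 e_g^0.
Orbital CFSE = 4(-0.4) + 0(0.6) = -1.6Δo = -1.6 × 28070 = -44912 cm⁻¹.
High-spin d⁴ would be t2g^3 e_g^1 with 0 pairs; low-spin has 1, so 1 excess pair costs +1P = +25160 cm⁻¹.
Net CFSE = -44912 + 25160 = -19752 cm⁻¹.

-19752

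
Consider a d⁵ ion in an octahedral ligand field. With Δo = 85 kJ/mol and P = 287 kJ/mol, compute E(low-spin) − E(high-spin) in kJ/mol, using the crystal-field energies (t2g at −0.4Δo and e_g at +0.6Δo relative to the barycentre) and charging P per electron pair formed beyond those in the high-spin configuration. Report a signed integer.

404

High-spin: t2g^3 e_g^2, CFSE = 0.0Δo = 0 kJ/mol.
For low-spin the configuration is t2g^5 e_g^0: orbital energy -2.0 × 85 = -170 kJ/mol, and 2 additional pairs relative to high-spin add 574 kJ/mol, giving 404 kJ/mol.
The difference is 404 − (0) = 404 kJ/mol, so high-spin lies lower.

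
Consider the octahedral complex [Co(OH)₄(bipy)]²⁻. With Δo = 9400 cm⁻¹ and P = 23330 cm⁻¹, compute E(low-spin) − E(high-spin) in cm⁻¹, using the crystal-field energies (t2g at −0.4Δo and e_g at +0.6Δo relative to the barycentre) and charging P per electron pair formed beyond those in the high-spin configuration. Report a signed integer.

Ligand charges: 4×(-1) from OH⁻ and 1×(+0) from bipy sum to -4; with overall charge -2, Co is +2.
Co²⁺: group 9, so d-count = 9 − 2 = 7.
In the high-spin limit (t2g^5 e_g^2) the orbital term is -0.8Δo = -7520 cm⁻¹, with no excess pairing.
Low-spin t2g^6 e_g^1 gives -1.8Δo = -16920 cm⁻¹, but forming 1 extra pair costs 1P = 23330 cm⁻¹, so E(LS) = -16920 + 23330 = 6410 cm⁻¹.
E(LS) − E(HS) = 6410 − (-7520) = 13930 cm⁻¹.

13930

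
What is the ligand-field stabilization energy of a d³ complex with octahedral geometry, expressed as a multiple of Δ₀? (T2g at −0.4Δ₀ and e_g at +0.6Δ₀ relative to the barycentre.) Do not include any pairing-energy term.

-1.2 Δ₀

For octahedral d³ the high- and low-spin configurations coincide.
Configuration: t2g^3 e_g^0.
CFSE = 3(-0.4Δ₀) + 0(0.6Δ₀) = -1.2Δ₀ + 0.0Δ₀ = -1.2Δ₀.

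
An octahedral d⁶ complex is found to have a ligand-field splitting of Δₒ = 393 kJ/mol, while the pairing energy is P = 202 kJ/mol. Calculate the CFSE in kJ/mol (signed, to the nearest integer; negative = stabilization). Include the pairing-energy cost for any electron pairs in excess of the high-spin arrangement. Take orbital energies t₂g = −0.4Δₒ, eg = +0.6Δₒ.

-539

Δₒ > P, so pairing is preferred: the ground state is low-spin.
Filling d⁶ accordingly: t₂g⁶ eg⁰.
Orbital CFSE = -2.4Δₒ = -2.4 × 393 = -943 kJ/mol.
Excess pairs vs high-spin: 3 − 1 = 2; pairing cost = +404 kJ/mol.
Net CFSE = -943 + 404 = -539 kJ/mol.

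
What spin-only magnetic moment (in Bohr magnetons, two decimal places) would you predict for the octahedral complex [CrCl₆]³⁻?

3.87 Bohr magnetons

Each Cl⁻ contributes -1; 6 × (-1) = -6. With overall charge -3, Cr is in the +3 oxidation state.
Cr is in group 6, so Cr³⁺ is d³ (6 − 3 = 3).
Configuration: t2g^3 e_g^0 → 3 unpaired electrons.
μ(spin-only) = √[3(3+2)] = √15 ≈ 3.87 Bohr magnetons.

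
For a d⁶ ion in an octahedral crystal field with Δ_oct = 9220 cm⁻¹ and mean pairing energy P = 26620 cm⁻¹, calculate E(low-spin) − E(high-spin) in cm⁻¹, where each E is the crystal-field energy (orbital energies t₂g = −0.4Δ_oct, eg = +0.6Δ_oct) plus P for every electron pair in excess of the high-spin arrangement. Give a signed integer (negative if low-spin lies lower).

In the high-spin limit (t₂g⁴ eg²) the orbital term is -0.4Δ_oct = -3688 cm⁻¹, with no excess pairing.
For low-spin the configuration is t₂g⁶ eg⁰: orbital energy -2.4 × 9220 = -22128 cm⁻¹, and 2 additional pairs relative to high-spin add 53240 cm⁻¹, giving 31112 cm⁻¹.
Thus E(LS) − E(HS) = 34800 cm⁻¹.

34800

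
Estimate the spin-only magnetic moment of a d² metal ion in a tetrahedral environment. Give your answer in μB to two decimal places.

2.83 μB

Tetrahedral splitting is small, so the complex is high-spin.
Configuration: e² t₂⁰ → 2 unpaired electrons.
μ(spin-only) = √[2(2+2)] = √8 ≈ 2.83 μB.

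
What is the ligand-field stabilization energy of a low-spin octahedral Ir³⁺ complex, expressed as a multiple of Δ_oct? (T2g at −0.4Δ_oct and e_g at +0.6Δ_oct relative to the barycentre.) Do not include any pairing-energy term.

Ir is in group 9, so Ir³⁺ is d⁶ (9 − 3 = 6).
Configuration: t2g^6 e_g^0.
CFSE = 6(-0.4Δ_oct) + 0(0.6Δ_oct) = -2.4Δ_oct + 0.0Δ_oct = -2.4Δ_oct.

-2.4 Δ_oct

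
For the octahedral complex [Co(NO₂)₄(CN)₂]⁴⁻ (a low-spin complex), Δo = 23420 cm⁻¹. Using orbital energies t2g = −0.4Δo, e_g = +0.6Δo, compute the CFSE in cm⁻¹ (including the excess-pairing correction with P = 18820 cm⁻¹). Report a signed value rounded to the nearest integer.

Ligand charges: 4×(-1) from NO₂⁻ and 2×(-1) from CN⁻ sum to -6; with overall charge -4, Co is +2.
Co is in group 9, so Co²⁺ is d⁷ (9 − 2 = 7).
Electron filling gives t2g^6 e_g^1.
The orbital stabilization is -1.8Δo = -1.8 × 23420 = -42156 cm⁻¹.
Pairing penalty: 3 pairs vs 2 in the high-spin reference → 1 extra × P = 18820 cm⁻¹.
Net CFSE = -42156 + 18820 = -23336 cm⁻¹.

-23336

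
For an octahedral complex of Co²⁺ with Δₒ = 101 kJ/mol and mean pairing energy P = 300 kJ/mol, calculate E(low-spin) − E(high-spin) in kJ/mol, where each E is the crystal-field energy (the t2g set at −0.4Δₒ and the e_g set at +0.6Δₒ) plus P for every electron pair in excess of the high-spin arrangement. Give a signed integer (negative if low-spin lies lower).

199

Co is in group 9, so Co²⁺ is d⁷ (9 − 2 = 7).
High-spin: t2g^5 e_g^2, CFSE = -0.8Δₒ = -81 kJ/mol.
For low-spin the configuration is t2g^6 e_g^1: orbital energy -1.8 × 101 = -182 kJ/mol, and 1 additional pair relative to high-spin adds 300 kJ/mol, giving 118 kJ/mol.
E(LS) − E(HS) = 118 − (-81) = 199 kJ/mol.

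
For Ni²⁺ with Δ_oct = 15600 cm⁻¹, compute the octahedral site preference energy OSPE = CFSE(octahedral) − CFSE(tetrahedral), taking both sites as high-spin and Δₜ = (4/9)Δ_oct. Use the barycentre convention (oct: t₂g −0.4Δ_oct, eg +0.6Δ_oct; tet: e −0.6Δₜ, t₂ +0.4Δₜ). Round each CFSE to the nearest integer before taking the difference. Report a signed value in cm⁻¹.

-13173

Ni sits in group 10; removing 2 electrons leaves Ni²⁺ with 10 − 2 = 8 d electrons.
Octahedral (high-spin): t₂g⁶ eg², CFSE = 6(−0.4) + 2(+0.6) = -1.2Δ_oct = -1.2 × 15600 = -18720 cm⁻¹.
Tetrahedral e⁴ t₂⁴ gives -0.8Δₜ = -0.8 × (4/9) × 15600 = -5547 cm⁻¹.
Subtracting, OSPE = -18720 − (-5547) = -13173 cm⁻¹.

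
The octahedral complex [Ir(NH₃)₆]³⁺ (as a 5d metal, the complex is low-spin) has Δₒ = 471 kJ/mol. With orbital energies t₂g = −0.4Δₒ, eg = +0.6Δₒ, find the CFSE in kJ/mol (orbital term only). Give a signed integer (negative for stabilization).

-1130

NH₃ is neutral, so the +3 overall charge sits on Ir: oxidation state +3.
Group 9 minus oxidation state +3 gives a d⁶ configuration for Ir³⁺.
The d⁶ electrons fill as t₂g⁶ eg⁰.
The orbital stabilization is -2.4Δₒ = -2.4 × 471 = -1130 kJ/mol.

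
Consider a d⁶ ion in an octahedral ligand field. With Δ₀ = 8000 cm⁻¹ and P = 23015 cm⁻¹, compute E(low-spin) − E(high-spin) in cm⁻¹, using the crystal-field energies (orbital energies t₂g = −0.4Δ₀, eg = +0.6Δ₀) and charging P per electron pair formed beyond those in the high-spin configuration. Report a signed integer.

30030

In the high-spin limit (t₂g⁴ eg²) the orbital term is -0.4Δ₀ = -3200 cm⁻¹, with no excess pairing.
Low-spin t₂g⁶ eg⁰ gives -2.4Δ₀ = -19200 cm⁻¹, but forming 2 extra pairs costs 2P = 46030 cm⁻¹, so E(LS) = -19200 + 46030 = 26830 cm⁻¹.
E(LS) − E(HS) = 26830 − (-3200) = 30030 cm⁻¹.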